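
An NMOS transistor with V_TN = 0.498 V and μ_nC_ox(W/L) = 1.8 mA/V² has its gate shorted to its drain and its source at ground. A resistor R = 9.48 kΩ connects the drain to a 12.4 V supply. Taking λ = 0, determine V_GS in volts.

V_GS = 1.62 V

With gate tied to drain, V_GS = V_DS ≥ V_GS − V_TN, so the device is in saturation.
KCL at the drain: ½ k_n (V_GS − V_TN)² = (V_DD − V_GS)/R.
Let x = V_GS − 0.498. Then 8.53 x² + x − 11.9 = 0, giving x = 1.12 V (positive root), so V_GS = 1.62 V.
I_D = (V_DD − V_GS)/R = (12.4 − 1.62) / 9.48 = 1.14 mA.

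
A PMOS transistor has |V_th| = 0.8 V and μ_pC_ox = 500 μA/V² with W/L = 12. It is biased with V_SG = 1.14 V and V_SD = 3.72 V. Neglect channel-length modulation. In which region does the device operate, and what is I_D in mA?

k_p = μ_pC_ox · (W/L) = 6 mA/V².
V_ov = V_SG − |V_th| = 1.14 − 0.8 = 0.34 V.
Since V_SD = 3.72 V ≥ V_ov = 0.34 V, the device is in saturation.
I_D = ½ k_p V_ov² = 0.5 × 6 × 0.34² = 0.347 mA.

Saturation; I_D = 0.347 mA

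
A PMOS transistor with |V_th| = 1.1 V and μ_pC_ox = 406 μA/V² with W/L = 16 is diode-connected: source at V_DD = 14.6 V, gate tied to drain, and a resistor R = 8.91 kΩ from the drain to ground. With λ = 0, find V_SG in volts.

With gate tied to drain, V_SG = V_SD ≥ V_SG − |V_th|, so the device is in saturation.
k_p = μ_pC_ox · (W/L) = 6.496 mA/V².
KCL at the drain: ½ k_p (V_SG − |V_th|)² = (V_DD − V_SG)/R.
Let x = V_SG − 1.1. Then 28.9 x² + x − 13.5 = 0, giving x = 0.666 V (positive root), so V_SG = 1.77 V.
I_D = (V_DD − V_SG)/R = (14.6 − 1.77) / 8.91 = 1.44 mA.

V_SG = 1.77 V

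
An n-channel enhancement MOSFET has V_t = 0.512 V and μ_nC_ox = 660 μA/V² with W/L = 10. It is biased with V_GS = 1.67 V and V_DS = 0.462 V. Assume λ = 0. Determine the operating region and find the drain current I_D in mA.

k_n = μ_nC_ox · (W/L) = 6.6 mA/V².
V_ov = V_GS − V_t = 1.67 − 0.512 = 1.16 V.
Since V_DS = 0.462 V < V_ov = 1.16 V, the device is in the triode region.
I_D = k_n [V_ov · V_DS − ½ V_DS²] = 6.6 × [1.16 × 0.462 − 0.5 × 0.462²] = 2.83 mA.

Triode; I_D = 2.83 mA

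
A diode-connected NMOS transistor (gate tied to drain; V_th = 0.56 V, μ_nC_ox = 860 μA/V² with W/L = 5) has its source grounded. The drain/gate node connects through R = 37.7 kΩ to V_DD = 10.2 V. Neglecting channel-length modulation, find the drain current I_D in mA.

With gate tied to drain, V_GS = V_DS ≥ V_GS − V_th, so the device is in saturation.
k_n = μ_nC_ox · (W/L) = 4.3 mA/V².
KCL at the drain: ½ k_n (V_GS − V_th)² = (V_DD − V_GS)/R.
Let x = V_GS − 0.56. Then 81.1 x² + x − 9.64 = 0, giving x = 0.339 V (positive root), so V_GS = 0.899 V.
I_D = (V_DD − V_GS)/R = (10.2 − 0.899) / 37.7 = 0.247 mA.

I_D = 0.247 mA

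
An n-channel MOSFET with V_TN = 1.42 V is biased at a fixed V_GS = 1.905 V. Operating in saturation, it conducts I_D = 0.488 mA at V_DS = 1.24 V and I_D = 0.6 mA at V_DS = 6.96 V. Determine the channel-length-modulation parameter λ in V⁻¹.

With V_GS fixed, I_D ∝ (1 + λ V_DS) in saturation, so I_D2/I_D1 = (1 + λ V_DS2)/(1 + λ V_DS1).
0.6/0.488 = 1.23 = (1 + 6.96 λ)/(1 + 1.24 λ).
Solving: λ (I_D1 V_DS2 − I_D2 V_DS1) = I_D2 − I_D1, so λ = (0.6 − 0.488) / (0.488 × 6.96 − 0.6 × 1.24) = 0.112 / 2.65 = 0.0422 V⁻¹.

λ = 0.0422 V⁻¹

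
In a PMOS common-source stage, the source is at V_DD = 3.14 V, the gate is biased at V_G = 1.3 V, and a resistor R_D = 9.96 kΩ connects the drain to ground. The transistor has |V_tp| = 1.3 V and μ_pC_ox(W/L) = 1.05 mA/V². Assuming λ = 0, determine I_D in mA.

I_D = 0.153 mA

V_SG = V_DD − V_G = 3.14 − 1.3 = 1.84 V, so V_ov = 1.84 − 1.3 = 0.54 V.
Assume saturation: I_D = ½ k_p V_ov² = 0.5 × 1.05 × 0.54² = 0.153 mA, giving V_SD = V_DD − I_D R_D = 3.14 − 0.153 × 9.96 = 1.62 V.
V_SD = 1.62 V ≥ V_ov = 0.54 V, confirming saturation.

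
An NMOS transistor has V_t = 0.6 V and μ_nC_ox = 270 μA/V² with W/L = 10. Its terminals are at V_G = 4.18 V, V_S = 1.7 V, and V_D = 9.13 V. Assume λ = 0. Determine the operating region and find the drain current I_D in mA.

V_GS = V_G − V_S = 4.18 − 1.7 = 2.48 V; V_DS = V_D − V_S = 9.13 − 1.7 = 7.43 V.
k_n = μ_nC_ox · (W/L) = 2.7 mA/V².
V_ov = V_GS − V_t = 2.48 − 0.6 = 1.88 V.
Since V_DS = 7.43 V ≥ V_ov = 1.88 V, the device is in saturation.
I_D = ½ k_n V_ov² = 0.5 × 2.7 × 1.88² = 4.77 mA.

Saturation; I_D = 4.77 mA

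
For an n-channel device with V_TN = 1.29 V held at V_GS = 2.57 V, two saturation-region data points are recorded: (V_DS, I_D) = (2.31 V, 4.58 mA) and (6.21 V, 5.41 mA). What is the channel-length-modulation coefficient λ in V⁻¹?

With V_GS fixed, I_D ∝ (1 + λ V_DS) in saturation, so I_D2/I_D1 = (1 + λ V_DS2)/(1 + λ V_DS1).
5.41/4.58 = 1.181 = (1 + 6.21 λ)/(1 + 2.31 λ).
Solving: λ (I_D1 V_DS2 − I_D2 V_DS1) = I_D2 − I_D1, so λ = (5.41 − 4.58) / (4.58 × 6.21 − 5.41 × 2.31) = 0.83 / 15.9 = 0.0521 V⁻¹.

λ = 0.0521 V⁻¹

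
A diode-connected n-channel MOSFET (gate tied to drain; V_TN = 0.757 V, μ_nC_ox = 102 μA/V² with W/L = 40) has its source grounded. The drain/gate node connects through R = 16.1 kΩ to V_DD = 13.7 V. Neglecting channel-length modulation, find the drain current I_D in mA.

With gate tied to drain, V_GS = V_DS ≥ V_GS − V_TN, so the device is in saturation.
k_n = μ_nC_ox · (W/L) = 4.08 mA/V².
KCL at the drain: ½ k_n (V_GS − V_TN)² = (V_DD − V_GS)/R.
Let x = V_GS − 0.757. Then 32.8 x² + x − 12.94 = 0, giving x = 0.613 V (positive root), so V_GS = 1.37 V.
I_D = (V_DD − V_GS)/R = (13.7 − 1.37) / 16.1 = 0.766 mA.

I_D = 0.766 mA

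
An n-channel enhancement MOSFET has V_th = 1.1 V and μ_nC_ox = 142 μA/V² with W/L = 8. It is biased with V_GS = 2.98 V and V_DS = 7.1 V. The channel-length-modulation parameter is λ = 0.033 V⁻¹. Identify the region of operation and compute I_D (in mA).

k_n = μ_nC_ox · (W/L) = 1.136 mA/V².
V_ov = V_GS − V_th = 2.98 − 1.1 = 1.88 V.
Since V_DS = 7.1 V ≥ V_ov = 1.88 V, the device is in saturation.
I_D = ½ k_n V_ov² (1 + λ V_DS) = 0.5 × 1.136 × 1.88² × (1 + 0.033 × 7.1) = 2.48 mA.

Saturation; I_D = 2.48 mA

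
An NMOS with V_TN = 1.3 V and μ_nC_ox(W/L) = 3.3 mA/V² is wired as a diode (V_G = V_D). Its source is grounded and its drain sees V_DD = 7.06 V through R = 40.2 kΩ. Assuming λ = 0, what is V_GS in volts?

With gate tied to drain, V_GS = V_DS ≥ V_GS − V_TN, so the device is in saturation.
KCL at the drain: ½ k_n (V_GS − V_TN)² = (V_DD − V_GS)/R.
Let x = V_GS − 1.3. Then 66.3 x² + x − 5.76 = 0, giving x = 0.287 V (positive root), so V_GS = 1.59 V.
I_D = (V_DD − V_GS)/R = (7.06 − 1.59) / 40.2 = 0.136 mA.

V_GS = 1.59 V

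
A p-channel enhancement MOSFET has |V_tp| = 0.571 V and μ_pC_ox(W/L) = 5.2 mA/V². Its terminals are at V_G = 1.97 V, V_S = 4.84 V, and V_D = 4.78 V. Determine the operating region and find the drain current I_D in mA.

Triode; I_D = 0.708 mA

V_SG = V_S − V_G = 4.84 − 1.97 = 2.87 V; V_SD = V_S − V_D = 4.84 − 4.78 = 0.06 V.
V_ov = V_SG − |V_tp| = 2.87 − 0.571 = 2.3 V.
Since V_SD = 0.06 V < V_ov = 2.3 V, the device is in the triode region.
I_D = k_p [V_ov · V_SD − ½ V_SD²] = 5.2 × [2.3 × 0.06 − 0.5 × 0.06²] = 0.708 mA.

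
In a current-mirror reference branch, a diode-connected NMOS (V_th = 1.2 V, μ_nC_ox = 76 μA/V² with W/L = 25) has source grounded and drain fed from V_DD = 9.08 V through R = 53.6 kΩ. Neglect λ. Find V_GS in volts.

V_GS = 1.58 V

With gate tied to drain, V_GS = V_DS ≥ V_GS − V_th, so the device is in saturation.
k_n = μ_nC_ox · (W/L) = 1.9 mA/V².
KCL at the drain: ½ k_n (V_GS − V_th)² = (V_DD − V_GS)/R.
Let x = V_GS − 1.2. Then 50.9 x² + x − 7.88 = 0, giving x = 0.384 V (positive root), so V_GS = 1.58 V.
I_D = (V_DD − V_GS)/R = (9.08 − 1.58) / 53.6 = 0.14 mA.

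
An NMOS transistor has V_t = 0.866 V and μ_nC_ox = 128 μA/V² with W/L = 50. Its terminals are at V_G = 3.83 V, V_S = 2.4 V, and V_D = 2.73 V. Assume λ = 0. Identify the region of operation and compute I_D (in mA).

Triode; I_D = 0.843 mA

V_GS = V_G − V_S = 3.83 − 2.4 = 1.43 V; V_DS = V_D − V_S = 2.73 − 2.4 = 0.33 V.
k_n = μ_nC_ox · (W/L) = 6.4 mA/V².
V_ov = V_GS − V_t = 1.43 − 0.866 = 0.564 V.
Since V_DS = 0.33 V < V_ov = 0.564 V, the device is in the triode region.
I_D = k_n [V_ov · V_DS − ½ V_DS²] = 6.4 × [0.564 × 0.33 − 0.5 × 0.33²] = 0.843 mA.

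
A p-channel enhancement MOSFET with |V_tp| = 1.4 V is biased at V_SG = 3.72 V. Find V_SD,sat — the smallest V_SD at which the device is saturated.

The boundary between triode and saturation is V_SD = V_SG − |V_tp| = V_ov.
V_ov = 3.72 − 1.4 = 2.32 V.

V_SD,sat = 2.32 V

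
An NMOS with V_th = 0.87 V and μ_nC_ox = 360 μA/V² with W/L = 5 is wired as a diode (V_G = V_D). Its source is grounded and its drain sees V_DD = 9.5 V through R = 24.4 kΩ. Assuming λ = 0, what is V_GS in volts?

With gate tied to drain, V_GS = V_DS ≥ V_GS − V_th, so the device is in saturation.
k_n = μ_nC_ox · (W/L) = 1.8 mA/V².
KCL at the drain: ½ k_n (V_GS − V_th)² = (V_DD − V_GS)/R.
Let x = V_GS − 0.87. Then 22 x² + x − 8.63 = 0, giving x = 0.605 V (positive root), so V_GS = 1.47 V.
I_D = (V_DD − V_GS)/R = (9.5 − 1.47) / 24.4 = 0.329 mA.

V_GS = 1.47 V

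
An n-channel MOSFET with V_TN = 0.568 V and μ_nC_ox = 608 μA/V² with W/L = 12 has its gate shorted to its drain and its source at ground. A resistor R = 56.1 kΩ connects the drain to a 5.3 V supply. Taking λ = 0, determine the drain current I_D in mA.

With gate tied to drain, V_GS = V_DS ≥ V_GS − V_TN, so the device is in saturation.
k_n = μ_nC_ox · (W/L) = 7.296 mA/V².
KCL at the drain: ½ k_n (V_GS − V_TN)² = (V_DD − V_GS)/R.
Let x = V_GS − 0.568. Then 205 x² + x − 4.732 = 0, giving x = 0.15 V (positive root), so V_GS = 0.718 V.
I_D = (V_DD − V_GS)/R = (5.3 − 0.718) / 56.1 = 0.0817 mA.

I_D = 0.0817 mA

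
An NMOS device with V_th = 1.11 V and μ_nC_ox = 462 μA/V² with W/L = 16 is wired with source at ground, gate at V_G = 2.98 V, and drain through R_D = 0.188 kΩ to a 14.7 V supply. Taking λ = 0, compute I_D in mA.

I_D = 12.9 mA

V_GS = V_G = 2.98 V, so V_ov = 2.98 − 1.11 = 1.87 V.
k_n = μ_nC_ox · (W/L) = 7.392 mA/V².
Assume saturation: I_D = ½ k_n V_ov² = 0.5 × 7.392 × 1.87² = 12.9 mA, giving V_DS = V_DD − I_D R_D = 14.7 − 12.9 × 0.188 = 12.3 V.
V_DS = 12.3 V ≥ V_ov = 1.87 V, confirming saturation.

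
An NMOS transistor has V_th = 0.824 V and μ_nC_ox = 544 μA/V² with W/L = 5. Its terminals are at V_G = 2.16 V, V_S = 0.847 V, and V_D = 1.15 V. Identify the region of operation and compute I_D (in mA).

Triode; I_D = 0.278 mA

V_GS = V_G − V_S = 2.16 − 0.847 = 1.31 V; V_DS = V_D − V_S = 1.15 − 0.847 = 0.303 V.
k_n = μ_nC_ox · (W/L) = 2.72 mA/V².
V_ov = V_GS − V_th = 1.31 − 0.824 = 0.489 V.
Since V_DS = 0.303 V < V_ov = 0.489 V, the device is in the triode region.
I_D = k_n [V_ov · V_DS − ½ V_DS²] = 2.72 × [0.489 × 0.303 − 0.5 × 0.303²] = 0.278 mA.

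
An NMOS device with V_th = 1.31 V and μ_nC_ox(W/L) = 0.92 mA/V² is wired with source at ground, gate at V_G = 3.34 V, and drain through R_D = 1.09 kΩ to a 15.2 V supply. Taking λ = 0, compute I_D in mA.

I_D = 1.90 mA

V_GS = V_G = 3.34 V, so V_ov = 3.34 − 1.31 = 2.03 V.
Assume saturation: I_D = ½ k_n V_ov² = 0.5 × 0.92 × 2.03² = 1.9 mA, giving V_DS = V_DD − I_D R_D = 15.2 − 1.9 × 1.09 = 13.1 V.
V_DS = 13.1 V ≥ V_ov = 2.03 V, confirming saturation.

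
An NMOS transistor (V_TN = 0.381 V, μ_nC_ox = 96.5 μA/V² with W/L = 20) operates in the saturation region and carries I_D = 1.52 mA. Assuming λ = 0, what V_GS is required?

k_n = μ_nC_ox · (W/L) = 1.93 mA/V².
In saturation I_D = ½ k_n (V_GS − V_TN)², so V_GS − V_TN = √(2 I_D / k_n) = √(2 × 1.52 / 1.93) = 1.26 V.
V_GS = 0.381 + 1.26 = 1.64 V.

V_GS = 1.64 V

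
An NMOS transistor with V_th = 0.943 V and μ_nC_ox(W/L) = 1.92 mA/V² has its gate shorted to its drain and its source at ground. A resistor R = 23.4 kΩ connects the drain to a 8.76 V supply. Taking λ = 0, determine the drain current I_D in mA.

With gate tied to drain, V_GS = V_DS ≥ V_GS − V_th, so the device is in saturation.
KCL at the drain: ½ k_n (V_GS − V_th)² = (V_DD − V_GS)/R.
Let x = V_GS − 0.943. Then 22.5 x² + x − 7.817 = 0, giving x = 0.568 V (positive root), so V_GS = 1.51 V.
I_D = (V_DD − V_GS)/R = (8.76 − 1.51) / 23.4 = 0.31 mA.

I_D = 0.310 mA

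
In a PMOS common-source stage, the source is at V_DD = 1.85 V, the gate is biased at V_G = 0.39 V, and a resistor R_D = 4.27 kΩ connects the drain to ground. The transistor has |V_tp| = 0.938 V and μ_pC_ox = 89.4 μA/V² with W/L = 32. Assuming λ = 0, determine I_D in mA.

V_SG = V_DD − V_G = 1.85 − 0.39 = 1.46 V, so V_ov = 1.46 − 0.938 = 0.522 V.
k_p = μ_pC_ox · (W/L) = 2.861 mA/V².
Assume saturation: I_D = ½ k_p V_ov² = 0.5 × 2.861 × 0.522² = 0.39 mA, giving V_SD = V_DD − I_D R_D = 1.85 − 0.39 × 4.27 = 0.186 V.
But 0.186 V < V_ov = 0.522 V, so the device is actually in triode.
In triode I_D = k_p[V_ov V_SD − ½ V_SD²] and I_D = (V_DD − V_SD)/R_D. Equating: 6.11 V_SD² − 7.377 V_SD + 1.85 = 0, giving V_SD = 0.355 V (the root below V_ov).
I_D = (1.85 − 0.355) / 4.27 = 0.35 mA.

I_D = 0.350 mA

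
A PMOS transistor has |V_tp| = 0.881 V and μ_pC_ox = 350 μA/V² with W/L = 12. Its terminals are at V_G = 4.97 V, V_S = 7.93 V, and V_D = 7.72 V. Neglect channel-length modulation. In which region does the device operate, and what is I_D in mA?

Triode; I_D = 1.74 mA

V_SG = V_S − V_G = 7.93 − 4.97 = 2.96 V; V_SD = V_S − V_D = 7.93 − 7.72 = 0.21 V.
k_p = μ_pC_ox · (W/L) = 4.2 mA/V².
V_ov = V_SG − |V_tp| = 2.96 − 0.881 = 2.08 V.
Since V_SD = 0.21 V < V_ov = 2.08 V, the device is in the triode region.
I_D = k_p [V_ov · V_SD − ½ V_SD²] = 4.2 × [2.08 × 0.21 − 0.5 × 0.21²] = 1.74 mA.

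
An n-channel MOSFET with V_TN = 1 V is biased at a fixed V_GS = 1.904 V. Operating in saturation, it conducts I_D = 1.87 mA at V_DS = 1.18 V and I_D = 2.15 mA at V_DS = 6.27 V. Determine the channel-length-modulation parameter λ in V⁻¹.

λ = 0.0305 V⁻¹

With V_GS fixed, I_D ∝ (1 + λ V_DS) in saturation, so I_D2/I_D1 = (1 + λ V_DS2)/(1 + λ V_DS1).
2.15/1.87 = 1.15 = (1 + 6.27 λ)/(1 + 1.18 λ).
Solving: λ (I_D1 V_DS2 − I_D2 V_DS1) = I_D2 − I_D1, so λ = (2.15 − 1.87) / (1.87 × 6.27 − 2.15 × 1.18) = 0.28 / 9.19 = 0.0305 V⁻¹.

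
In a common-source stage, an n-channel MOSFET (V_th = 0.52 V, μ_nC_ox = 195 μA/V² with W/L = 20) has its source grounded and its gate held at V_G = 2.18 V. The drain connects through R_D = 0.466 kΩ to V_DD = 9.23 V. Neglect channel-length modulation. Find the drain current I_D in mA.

I_D = 5.37 mA

V_GS = V_G = 2.18 V, so V_ov = 2.18 − 0.52 = 1.66 V.
k_n = μ_nC_ox · (W/L) = 3.9 mA/V².
Assume saturation: I_D = ½ k_n V_ov² = 0.5 × 3.9 × 1.66² = 5.37 mA, giving V_DS = V_DD − I_D R_D = 9.23 − 5.37 × 0.466 = 6.73 V.
V_DS = 6.73 V ≥ V_ov = 1.66 V, confirming saturation.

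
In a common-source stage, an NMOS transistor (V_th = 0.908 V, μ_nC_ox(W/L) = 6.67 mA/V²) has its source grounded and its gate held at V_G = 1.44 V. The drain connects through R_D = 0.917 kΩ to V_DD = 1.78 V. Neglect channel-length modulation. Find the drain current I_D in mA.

I_D = 0.944 mA

V_GS = V_G = 1.44 V, so V_ov = 1.44 − 0.908 = 0.532 V.
Assume saturation: I_D = ½ k_n V_ov² = 0.5 × 6.67 × 0.532² = 0.944 mA, giving V_DS = V_DD − I_D R_D = 1.78 − 0.944 × 0.917 = 0.914 V.
V_DS = 0.914 V ≥ V_ov = 0.532 V, confirming saturation.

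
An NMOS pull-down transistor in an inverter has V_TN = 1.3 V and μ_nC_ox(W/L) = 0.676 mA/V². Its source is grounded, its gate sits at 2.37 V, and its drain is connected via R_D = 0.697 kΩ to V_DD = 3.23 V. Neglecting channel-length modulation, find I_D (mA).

I_D = 0.387 mA

V_GS = V_G = 2.37 V, so V_ov = 2.37 − 1.3 = 1.07 V.
Assume saturation: I_D = ½ k_n V_ov² = 0.5 × 0.676 × 1.07² = 0.387 mA, giving V_DS = V_DD − I_D R_D = 3.23 − 0.387 × 0.697 = 2.96 V.
V_DS = 2.96 V ≥ V_ov = 1.07 V, confirming saturation.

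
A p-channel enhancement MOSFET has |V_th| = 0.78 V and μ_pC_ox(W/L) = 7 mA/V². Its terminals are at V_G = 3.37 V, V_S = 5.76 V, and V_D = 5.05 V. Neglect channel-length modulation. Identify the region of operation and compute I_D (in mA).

Triode; I_D = 6.24 mA

V_SG = V_S − V_G = 5.76 − 3.37 = 2.39 V; V_SD = V_S − V_D = 5.76 − 5.05 = 0.71 V.
V_ov = V_SG − |V_th| = 2.39 − 0.78 = 1.61 V.
Since V_SD = 0.71 V < V_ov = 1.61 V, the device is in the triode region.
I_D = k_p [V_ov · V_SD − ½ V_SD²] = 7 × [1.61 × 0.71 − 0.5 × 0.71²] = 6.24 mA.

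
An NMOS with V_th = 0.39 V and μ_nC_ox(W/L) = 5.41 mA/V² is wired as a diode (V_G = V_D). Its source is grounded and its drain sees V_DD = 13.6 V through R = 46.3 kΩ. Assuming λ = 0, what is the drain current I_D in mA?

I_D = 0.278 mA

With gate tied to drain, V_GS = V_DS ≥ V_GS − V_th, so the device is in saturation.
KCL at the drain: ½ k_n (V_GS − V_th)² = (V_DD − V_GS)/R.
Let x = V_GS − 0.39. Then 125 x² + x − 13.21 = 0, giving x = 0.321 V (positive root), so V_GS = 0.711 V.
I_D = (V_DD − V_GS)/R = (13.6 − 0.711) / 46.3 = 0.278 mA.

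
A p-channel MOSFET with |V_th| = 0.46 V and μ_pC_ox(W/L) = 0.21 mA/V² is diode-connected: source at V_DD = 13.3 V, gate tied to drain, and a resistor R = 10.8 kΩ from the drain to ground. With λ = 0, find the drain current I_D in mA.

With gate tied to drain, V_SG = V_SD ≥ V_SG − |V_th|, so the device is in saturation.
KCL at the drain: ½ k_p (V_SG − |V_th|)² = (V_DD − V_SG)/R.
Let x = V_SG − 0.46. Then 1.13 x² + x − 12.84 = 0, giving x = 2.95 V (positive root), so V_SG = 3.41 V.
I_D = (V_DD − V_SG)/R = (13.3 − 3.41) / 10.8 = 0.915 mA.

I_D = 0.915 mA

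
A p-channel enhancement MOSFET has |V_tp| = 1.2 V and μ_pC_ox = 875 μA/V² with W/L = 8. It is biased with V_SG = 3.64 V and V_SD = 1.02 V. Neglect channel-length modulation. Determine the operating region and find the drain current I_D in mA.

Triode; I_D = 13.8 mA

k_p = μ_pC_ox · (W/L) = 7 mA/V².
V_ov = V_SG − |V_tp| = 3.64 − 1.2 = 2.44 V.
Since V_SD = 1.02 V < V_ov = 2.44 V, the device is in the triode region.
I_D = k_p [V_ov · V_SD − ½ V_SD²] = 7 × [2.44 × 1.02 − 0.5 × 1.02²] = 13.8 mA.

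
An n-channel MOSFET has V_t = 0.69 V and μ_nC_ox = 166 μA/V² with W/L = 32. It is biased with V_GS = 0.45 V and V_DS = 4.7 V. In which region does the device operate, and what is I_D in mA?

V_GS = 0.45 V < V_t = 0.69 V, so the transistor is in cutoff.

Cutoff; I_D = 0 mA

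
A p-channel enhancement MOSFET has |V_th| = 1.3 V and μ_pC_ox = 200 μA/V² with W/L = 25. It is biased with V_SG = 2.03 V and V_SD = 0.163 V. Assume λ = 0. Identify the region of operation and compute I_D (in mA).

k_p = μ_pC_ox · (W/L) = 5 mA/V².
V_ov = V_SG − |V_th| = 2.03 − 1.3 = 0.73 V.
Since V_SD = 0.163 V < V_ov = 0.73 V, the device is in the triode region.
I_D = k_p [V_ov · V_SD − ½ V_SD²] = 5 × [0.73 × 0.163 − 0.5 × 0.163²] = 0.529 mA.

Triode; I_D = 0.529 mA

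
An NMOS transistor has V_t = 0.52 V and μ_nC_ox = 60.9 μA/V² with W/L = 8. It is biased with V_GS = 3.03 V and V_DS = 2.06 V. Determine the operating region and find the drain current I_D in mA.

k_n = μ_nC_ox · (W/L) = 0.4872 mA/V².
V_ov = V_GS − V_t = 3.03 − 0.52 = 2.51 V.
Since V_DS = 2.06 V < V_ov = 2.51 V, the device is in the triode region.
I_D = k_n [V_ov · V_DS − ½ V_DS²] = 0.4872 × [2.51 × 2.06 − 0.5 × 2.06²] = 1.49 mA.

Triode; I_D = 1.49 mA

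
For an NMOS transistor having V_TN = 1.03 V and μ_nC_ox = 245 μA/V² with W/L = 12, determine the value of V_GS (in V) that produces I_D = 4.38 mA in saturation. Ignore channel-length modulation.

V_GS = 2.76 V

k_n = μ_nC_ox · (W/L) = 2.94 mA/V².
In saturation I_D = ½ k_n (V_GS − V_TN)², so V_GS − V_TN = √(2 I_D / k_n) = √(2 × 4.38 / 2.94) = 1.73 V.
V_GS = 1.03 + 1.73 = 2.76 V.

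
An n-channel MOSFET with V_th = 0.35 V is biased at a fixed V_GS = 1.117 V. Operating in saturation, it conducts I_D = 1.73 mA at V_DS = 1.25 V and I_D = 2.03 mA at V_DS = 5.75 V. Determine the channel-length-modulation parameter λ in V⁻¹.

With V_GS fixed, I_D ∝ (1 + λ V_DS) in saturation, so I_D2/I_D1 = (1 + λ V_DS2)/(1 + λ V_DS1).
2.03/1.73 = 1.173 = (1 + 5.75 λ)/(1 + 1.25 λ).
Solving: λ (I_D1 V_DS2 − I_D2 V_DS1) = I_D2 − I_D1, so λ = (2.03 − 1.73) / (1.73 × 5.75 − 2.03 × 1.25) = 0.3 / 7.41 = 0.0405 V⁻¹.

λ = 0.0405 V⁻¹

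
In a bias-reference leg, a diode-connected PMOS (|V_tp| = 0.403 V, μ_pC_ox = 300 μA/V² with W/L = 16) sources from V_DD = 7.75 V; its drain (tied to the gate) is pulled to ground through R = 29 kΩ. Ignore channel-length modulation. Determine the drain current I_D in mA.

With gate tied to drain, V_SG = V_SD ≥ V_SG − |V_tp|, so the device is in saturation.
k_p = μ_pC_ox · (W/L) = 4.8 mA/V².
KCL at the drain: ½ k_p (V_SG − |V_tp|)² = (V_DD − V_SG)/R.
Let x = V_SG − 0.403. Then 69.6 x² + x − 7.347 = 0, giving x = 0.318 V (positive root), so V_SG = 0.721 V.
I_D = (V_DD − V_SG)/R = (7.75 − 0.721) / 29 = 0.242 mA.

I_D = 0.242 mA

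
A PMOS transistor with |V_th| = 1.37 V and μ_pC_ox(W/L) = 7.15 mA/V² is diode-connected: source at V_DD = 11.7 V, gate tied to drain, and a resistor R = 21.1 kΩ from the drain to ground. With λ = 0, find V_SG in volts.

V_SG = 1.73 V

With gate tied to drain, V_SG = V_SD ≥ V_SG − |V_th|, so the device is in saturation.
KCL at the drain: ½ k_p (V_SG − |V_th|)² = (V_DD − V_SG)/R.
Let x = V_SG − 1.37. Then 75.4 x² + x − 10.33 = 0, giving x = 0.363 V (positive root), so V_SG = 1.73 V.
I_D = (V_DD − V_SG)/R = (11.7 − 1.73) / 21.1 = 0.472 mA.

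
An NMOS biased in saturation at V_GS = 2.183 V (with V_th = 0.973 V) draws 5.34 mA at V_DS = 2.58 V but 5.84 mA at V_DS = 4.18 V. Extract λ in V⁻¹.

With V_GS fixed, I_D ∝ (1 + λ V_DS) in saturation, so I_D2/I_D1 = (1 + λ V_DS2)/(1 + λ V_DS1).
5.84/5.34 = 1.094 = (1 + 4.18 λ)/(1 + 2.58 λ).
Solving: λ (I_D1 V_DS2 − I_D2 V_DS1) = I_D2 − I_D1, so λ = (5.84 − 5.34) / (5.34 × 4.18 − 5.84 × 2.58) = 0.5 / 7.25 = 0.0689 V⁻¹.

λ = 0.0689 V⁻¹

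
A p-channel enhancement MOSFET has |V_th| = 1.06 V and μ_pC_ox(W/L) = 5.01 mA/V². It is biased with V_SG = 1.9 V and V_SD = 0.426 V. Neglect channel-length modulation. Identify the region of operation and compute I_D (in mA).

Triode; I_D = 1.34 mA

V_ov = V_SG − |V_th| = 1.9 − 1.06 = 0.84 V.
Since V_SD = 0.426 V < V_ov = 0.84 V, the device is in the triode region.
I_D = k_p [V_ov · V_SD − ½ V_SD²] = 5.01 × [0.84 × 0.426 − 0.5 × 0.426²] = 1.34 mA.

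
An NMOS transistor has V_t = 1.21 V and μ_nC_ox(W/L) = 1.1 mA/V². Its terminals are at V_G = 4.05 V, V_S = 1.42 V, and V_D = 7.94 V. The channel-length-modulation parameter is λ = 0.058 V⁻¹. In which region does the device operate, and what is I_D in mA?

Saturation; I_D = 1.53 mA

V_GS = V_G − V_S = 4.05 − 1.42 = 2.63 V; V_DS = V_D − V_S = 7.94 − 1.42 = 6.52 V.
V_ov = V_GS − V_t = 2.63 − 1.21 = 1.42 V.
Since V_DS = 6.52 V ≥ V_ov = 1.42 V, the device is in saturation.
I_D = ½ k_n V_ov² (1 + λ V_DS) = 0.5 × 1.1 × 1.42² × (1 + 0.058 × 6.52) = 1.53 mA.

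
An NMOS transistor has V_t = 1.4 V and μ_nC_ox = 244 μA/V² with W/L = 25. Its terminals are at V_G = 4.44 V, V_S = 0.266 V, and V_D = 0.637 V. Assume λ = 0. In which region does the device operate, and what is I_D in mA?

V_GS = V_G − V_S = 4.44 − 0.266 = 4.17 V; V_DS = V_D − V_S = 0.637 − 0.266 = 0.371 V.
k_n = μ_nC_ox · (W/L) = 6.1 mA/V².
V_ov = V_GS − V_t = 4.17 − 1.4 = 2.77 V.
Since V_DS = 0.371 V < V_ov = 2.77 V, the device is in the triode region.
I_D = k_n [V_ov · V_DS − ½ V_DS²] = 6.1 × [2.77 × 0.371 − 0.5 × 0.371²] = 5.86 mA.

Triode; I_D = 5.86 mA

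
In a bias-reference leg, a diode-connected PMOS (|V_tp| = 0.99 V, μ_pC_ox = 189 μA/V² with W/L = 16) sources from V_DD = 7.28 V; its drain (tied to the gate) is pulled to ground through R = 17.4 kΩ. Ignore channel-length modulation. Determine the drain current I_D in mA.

With gate tied to drain, V_SG = V_SD ≥ V_SG − |V_tp|, so the device is in saturation.
k_p = μ_pC_ox · (W/L) = 3.024 mA/V².
KCL at the drain: ½ k_p (V_SG − |V_tp|)² = (V_DD − V_SG)/R.
Let x = V_SG − 0.99. Then 26.3 x² + x − 6.29 = 0, giving x = 0.47 V (positive root), so V_SG = 1.46 V.
I_D = (V_DD − V_SG)/R = (7.28 − 1.46) / 17.4 = 0.334 mA.

I_D = 0.334 mA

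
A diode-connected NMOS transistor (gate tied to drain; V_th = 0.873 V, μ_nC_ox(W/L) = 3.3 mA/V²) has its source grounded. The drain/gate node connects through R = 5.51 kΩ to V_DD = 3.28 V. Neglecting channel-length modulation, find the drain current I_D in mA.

I_D = 0.353 mA

With gate tied to drain, V_GS = V_DS ≥ V_GS − V_th, so the device is in saturation.
KCL at the drain: ½ k_n (V_GS − V_th)² = (V_DD − V_GS)/R.
Let x = V_GS − 0.873. Then 9.09 x² + x − 2.407 = 0, giving x = 0.462 V (positive root), so V_GS = 1.34 V.
I_D = (V_DD − V_GS)/R = (3.28 − 1.34) / 5.51 = 0.353 mA.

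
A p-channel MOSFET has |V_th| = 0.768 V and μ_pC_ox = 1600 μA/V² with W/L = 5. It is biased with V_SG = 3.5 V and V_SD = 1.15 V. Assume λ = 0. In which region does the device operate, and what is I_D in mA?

Triode; I_D = 19.8 mA

k_p = μ_pC_ox · (W/L) = 8 mA/V².
V_ov = V_SG − |V_th| = 3.5 − 0.768 = 2.73 V.
Since V_SD = 1.15 V < V_ov = 2.73 V, the device is in the triode region.
I_D = k_p [V_ov · V_SD − ½ V_SD²] = 8 × [2.73 × 1.15 − 0.5 × 1.15²] = 19.8 mA.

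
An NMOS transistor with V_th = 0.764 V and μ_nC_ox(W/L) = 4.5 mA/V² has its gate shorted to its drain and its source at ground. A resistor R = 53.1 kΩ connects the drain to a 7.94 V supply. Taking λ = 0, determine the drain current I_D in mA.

I_D = 0.131 mA

With gate tied to drain, V_GS = V_DS ≥ V_GS − V_th, so the device is in saturation.
KCL at the drain: ½ k_n (V_GS − V_th)² = (V_DD − V_GS)/R.
Let x = V_GS − 0.764. Then 119 x² + x − 7.176 = 0, giving x = 0.241 V (positive root), so V_GS = 1 V.
I_D = (V_DD − V_GS)/R = (7.94 − 1) / 53.1 = 0.131 mA.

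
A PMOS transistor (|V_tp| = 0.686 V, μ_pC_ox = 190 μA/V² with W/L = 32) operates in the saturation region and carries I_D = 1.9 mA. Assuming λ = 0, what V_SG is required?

V_SG = 1.48 V

k_p = μ_pC_ox · (W/L) = 6.08 mA/V².
In saturation I_D = ½ k_p (V_SG − |V_tp|)², so V_SG − |V_tp| = √(2 I_D / k_p) = √(2 × 1.9 / 6.08) = 0.791 V.
V_SG = 0.686 + 0.791 = 1.48 V.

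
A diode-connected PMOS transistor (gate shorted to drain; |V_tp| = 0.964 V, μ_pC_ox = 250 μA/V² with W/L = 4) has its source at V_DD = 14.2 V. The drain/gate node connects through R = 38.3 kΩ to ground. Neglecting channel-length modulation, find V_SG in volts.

V_SG = 1.77 V

With gate tied to drain, V_SG = V_SD ≥ V_SG − |V_tp|, so the device is in saturation.
k_p = μ_pC_ox · (W/L) = 1 mA/V².
KCL at the drain: ½ k_p (V_SG − |V_tp|)² = (V_DD − V_SG)/R.
Let x = V_SG − 0.964. Then 19.1 x² + x − 13.24 = 0, giving x = 0.806 V (positive root), so V_SG = 1.77 V.
I_D = (V_DD − V_SG)/R = (14.2 − 1.77) / 38.3 = 0.325 mA.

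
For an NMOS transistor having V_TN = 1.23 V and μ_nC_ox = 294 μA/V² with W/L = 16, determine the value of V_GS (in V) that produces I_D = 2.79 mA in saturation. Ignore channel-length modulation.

k_n = μ_nC_ox · (W/L) = 4.704 mA/V².
In saturation I_D = ½ k_n (V_GS − V_TN)², so V_GS − V_TN = √(2 I_D / k_n) = √(2 × 2.79 / 4.704) = 1.09 V.
V_GS = 1.23 + 1.09 = 2.32 V.

V_GS = 2.32 V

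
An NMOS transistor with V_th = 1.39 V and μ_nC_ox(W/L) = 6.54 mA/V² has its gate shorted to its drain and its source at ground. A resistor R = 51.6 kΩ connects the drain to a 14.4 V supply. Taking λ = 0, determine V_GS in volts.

V_GS = 1.66 V

With gate tied to drain, V_GS = V_DS ≥ V_GS − V_th, so the device is in saturation.
KCL at the drain: ½ k_n (V_GS − V_th)² = (V_DD − V_GS)/R.
Let x = V_GS − 1.39. Then 169 x² + x − 13.01 = 0, giving x = 0.275 V (positive root), so V_GS = 1.66 V.
I_D = (V_DD − V_GS)/R = (14.4 − 1.66) / 51.6 = 0.247 mA.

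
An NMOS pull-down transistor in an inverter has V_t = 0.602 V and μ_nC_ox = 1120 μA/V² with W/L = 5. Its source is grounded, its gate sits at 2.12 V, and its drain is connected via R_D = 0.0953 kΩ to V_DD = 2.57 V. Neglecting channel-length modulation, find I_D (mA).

I_D = 6.45 mA

V_GS = V_G = 2.12 V, so V_ov = 2.12 − 0.602 = 1.52 V.
k_n = μ_nC_ox · (W/L) = 5.6 mA/V².
Assume saturation: I_D = ½ k_n V_ov² = 0.5 × 5.6 × 1.52² = 6.45 mA, giving V_DS = V_DD − I_D R_D = 2.57 − 6.45 × 0.0953 = 1.96 V.
V_DS = 1.96 V ≥ V_ov = 1.52 V, confirming saturation.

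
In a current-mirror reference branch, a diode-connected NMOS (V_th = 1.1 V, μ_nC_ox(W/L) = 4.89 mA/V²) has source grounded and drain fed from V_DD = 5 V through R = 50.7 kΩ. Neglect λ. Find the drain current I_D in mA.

With gate tied to drain, V_GS = V_DS ≥ V_GS − V_th, so the device is in saturation.
KCL at the drain: ½ k_n (V_GS − V_th)² = (V_DD − V_GS)/R.
Let x = V_GS − 1.1. Then 124 x² + x − 3.9 = 0, giving x = 0.173 V (positive root), so V_GS = 1.27 V.
I_D = (V_DD − V_GS)/R = (5 − 1.27) / 50.7 = 0.0735 mA.

I_D = 0.0735 mA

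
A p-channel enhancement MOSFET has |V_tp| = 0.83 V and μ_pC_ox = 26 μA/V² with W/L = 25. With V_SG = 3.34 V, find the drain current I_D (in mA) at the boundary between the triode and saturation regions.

I_D = 2.05 mA

At the boundary V_SD = V_ov = V_SG − |V_tp| = 3.34 − 0.83 = 2.51 V.
k_p = μ_pC_ox · (W/L) = 0.65 mA/V².
I_D = ½ k_p V_ov² = 0.5 × 0.65 × 2.51² = 2.05 mA.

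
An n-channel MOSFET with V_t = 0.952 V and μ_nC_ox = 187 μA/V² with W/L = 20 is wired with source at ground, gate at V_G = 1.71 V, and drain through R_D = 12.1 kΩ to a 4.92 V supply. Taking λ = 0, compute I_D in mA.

I_D = 0.394 mA

V_GS = V_G = 1.71 V, so V_ov = 1.71 − 0.952 = 0.758 V.
k_n = μ_nC_ox · (W/L) = 3.74 mA/V².
Assume saturation: I_D = ½ k_n V_ov² = 0.5 × 3.74 × 0.758² = 1.07 mA, giving V_DS = V_DD − I_D R_D = 4.92 − 1.07 × 12.1 = -8.08 V.
But -8.08 V < V_ov = 0.758 V, so the device is actually in triode.
In triode I_D = k_n[V_ov V_DS − ½ V_DS²] and I_D = (V_DD − V_DS)/R_D. Equating: 22.6 V_DS² − 35.3 V_DS + 4.92 = 0, giving V_DS = 0.155 V (the root below V_ov).
I_D = (4.92 − 0.155) / 12.1 = 0.394 mA.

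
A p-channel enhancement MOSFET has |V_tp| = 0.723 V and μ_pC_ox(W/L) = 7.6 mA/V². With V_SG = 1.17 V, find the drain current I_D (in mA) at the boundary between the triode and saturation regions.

I_D = 0.759 mA

At the boundary V_SD = V_ov = V_SG − |V_tp| = 1.17 − 0.723 = 0.447 V.
I_D = ½ k_p V_ov² = 0.5 × 7.6 × 0.447² = 0.759 mA.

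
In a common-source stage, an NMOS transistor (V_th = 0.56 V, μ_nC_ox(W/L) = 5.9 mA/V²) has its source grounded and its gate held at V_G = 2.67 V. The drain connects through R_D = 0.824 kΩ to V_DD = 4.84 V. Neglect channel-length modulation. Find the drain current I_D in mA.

V_GS = V_G = 2.67 V, so V_ov = 2.67 − 0.56 = 2.11 V.
Assume saturation: I_D = ½ k_n V_ov² = 0.5 × 5.9 × 2.11² = 13.1 mA, giving V_DS = V_DD − I_D R_D = 4.84 − 13.1 × 0.824 = -5.98 V.
But -5.98 V < V_ov = 2.11 V, so the device is actually in triode.
In triode I_D = k_n[V_ov V_DS − ½ V_DS²] and I_D = (V_DD − V_DS)/R_D. Equating: 2.43 V_DS² − 11.26 V_DS + 4.84 = 0, giving V_DS = 0.48 V (the root below V_ov).
I_D = (4.84 − 0.48) / 0.824 = 5.29 mA.

I_D = 5.29 mA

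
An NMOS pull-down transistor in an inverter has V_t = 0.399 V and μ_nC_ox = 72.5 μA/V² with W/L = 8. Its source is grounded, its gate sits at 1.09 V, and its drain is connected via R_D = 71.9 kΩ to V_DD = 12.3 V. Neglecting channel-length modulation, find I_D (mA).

V_GS = V_G = 1.09 V, so V_ov = 1.09 − 0.399 = 0.691 V.
k_n = μ_nC_ox · (W/L) = 0.58 mA/V².
Assume saturation: I_D = ½ k_n V_ov² = 0.5 × 0.58 × 0.691² = 0.138 mA, giving V_DS = V_DD − I_D R_D = 12.3 − 0.138 × 71.9 = 2.34 V.
V_DS = 2.34 V ≥ V_ov = 0.691 V, confirming saturation.

I_D = 0.138 mA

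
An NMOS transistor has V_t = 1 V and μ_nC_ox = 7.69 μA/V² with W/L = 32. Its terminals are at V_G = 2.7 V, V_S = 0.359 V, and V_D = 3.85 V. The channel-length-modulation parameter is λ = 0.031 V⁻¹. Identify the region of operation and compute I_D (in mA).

Saturation; I_D = 0.245 mA

V_GS = V_G − V_S = 2.7 − 0.359 = 2.34 V; V_DS = V_D − V_S = 3.85 − 0.359 = 3.49 V.
k_n = μ_nC_ox · (W/L) = 0.2461 mA/V².
V_ov = V_GS − V_t = 2.34 − 1 = 1.34 V.
Since V_DS = 3.49 V ≥ V_ov = 1.34 V, the device is in saturation.
I_D = ½ k_n V_ov² (1 + λ V_DS) = 0.5 × 0.2461 × 1.34² × (1 + 0.031 × 3.49) = 0.245 mA.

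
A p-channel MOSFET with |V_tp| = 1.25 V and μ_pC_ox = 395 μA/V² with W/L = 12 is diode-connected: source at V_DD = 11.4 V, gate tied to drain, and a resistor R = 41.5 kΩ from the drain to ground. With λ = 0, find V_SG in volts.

V_SG = 1.57 V

With gate tied to drain, V_SG = V_SD ≥ V_SG − |V_tp|, so the device is in saturation.
k_p = μ_pC_ox · (W/L) = 4.74 mA/V².
KCL at the drain: ½ k_p (V_SG − |V_tp|)² = (V_DD − V_SG)/R.
Let x = V_SG − 1.25. Then 98.4 x² + x − 10.15 = 0, giving x = 0.316 V (positive root), so V_SG = 1.57 V.
I_D = (V_DD − V_SG)/R = (11.4 − 1.57) / 41.5 = 0.237 mA.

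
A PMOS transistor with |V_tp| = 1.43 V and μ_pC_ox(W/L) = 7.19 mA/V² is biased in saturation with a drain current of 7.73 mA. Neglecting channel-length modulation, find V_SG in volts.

V_SG = 2.90 V

In saturation I_D = ½ k_p (V_SG − |V_tp|)², so V_SG − |V_tp| = √(2 I_D / k_p) = √(2 × 7.73 / 7.19) = 1.47 V.
V_SG = 1.43 + 1.47 = 2.9 V.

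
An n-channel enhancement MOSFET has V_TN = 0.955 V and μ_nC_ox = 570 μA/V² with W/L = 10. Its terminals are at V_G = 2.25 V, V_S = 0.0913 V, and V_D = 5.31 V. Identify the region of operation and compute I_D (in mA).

V_GS = V_G − V_S = 2.25 − 0.0913 = 2.16 V; V_DS = V_D − V_S = 5.31 − 0.0913 = 5.22 V.
k_n = μ_nC_ox · (W/L) = 5.7 mA/V².
V_ov = V_GS − V_TN = 2.16 − 0.955 = 1.2 V.
Since V_DS = 5.22 V ≥ V_ov = 1.2 V, the device is in saturation.
I_D = ½ k_n V_ov² = 0.5 × 5.7 × 1.2² = 4.13 mA.

Saturation; I_D = 4.13 mA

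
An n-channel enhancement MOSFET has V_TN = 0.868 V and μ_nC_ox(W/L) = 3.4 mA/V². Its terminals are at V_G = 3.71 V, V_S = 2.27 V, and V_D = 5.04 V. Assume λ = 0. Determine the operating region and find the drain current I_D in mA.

V_GS = V_G − V_S = 3.71 − 2.27 = 1.44 V; V_DS = V_D − V_S = 5.04 − 2.27 = 2.77 V.
V_ov = V_GS − V_TN = 1.44 − 0.868 = 0.572 V.
Since V_DS = 2.77 V ≥ V_ov = 0.572 V, the device is in saturation.
I_D = ½ k_n V_ov² = 0.5 × 3.4 × 0.572² = 0.556 mA.

Saturation; I_D = 0.556 mA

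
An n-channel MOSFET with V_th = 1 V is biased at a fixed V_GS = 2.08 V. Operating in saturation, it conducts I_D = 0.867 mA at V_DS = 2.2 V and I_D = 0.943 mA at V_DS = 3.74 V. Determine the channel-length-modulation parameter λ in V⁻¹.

λ = 0.0651 V⁻¹

With V_GS fixed, I_D ∝ (1 + λ V_DS) in saturation, so I_D2/I_D1 = (1 + λ V_DS2)/(1 + λ V_DS1).
0.943/0.867 = 1.088 = (1 + 3.74 λ)/(1 + 2.2 λ).
Solving: λ (I_D1 V_DS2 − I_D2 V_DS1) = I_D2 − I_D1, so λ = (0.943 − 0.867) / (0.867 × 3.74 − 0.943 × 2.2) = 0.076 / 1.17 = 0.0651 V⁻¹.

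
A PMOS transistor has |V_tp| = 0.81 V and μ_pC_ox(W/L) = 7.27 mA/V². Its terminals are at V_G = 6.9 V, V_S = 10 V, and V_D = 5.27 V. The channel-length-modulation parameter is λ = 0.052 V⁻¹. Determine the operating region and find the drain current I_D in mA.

V_SG = V_S − V_G = 10 − 6.9 = 3.1 V; V_SD = V_S − V_D = 10 − 5.27 = 4.73 V.
V_ov = V_SG − |V_tp| = 3.1 − 0.81 = 2.29 V.
Since V_SD = 4.73 V ≥ V_ov = 2.29 V, the device is in saturation.
I_D = ½ k_p V_ov² (1 + λ V_SD) = 0.5 × 7.27 × 2.29² × (1 + 0.052 × 4.73) = 23.8 mA.

Saturation; I_D = 23.8 mA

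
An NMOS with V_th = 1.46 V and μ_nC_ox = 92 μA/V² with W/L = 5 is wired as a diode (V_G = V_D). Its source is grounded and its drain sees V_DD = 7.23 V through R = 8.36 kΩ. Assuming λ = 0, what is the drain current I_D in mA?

With gate tied to drain, V_GS = V_DS ≥ V_GS − V_th, so the device is in saturation.
k_n = μ_nC_ox · (W/L) = 0.46 mA/V².
KCL at the drain: ½ k_n (V_GS − V_th)² = (V_DD − V_GS)/R.
Let x = V_GS − 1.46. Then 1.92 x² + x − 5.77 = 0, giving x = 1.49 V (positive root), so V_GS = 2.95 V.
I_D = (V_DD − V_GS)/R = (7.23 − 2.95) / 8.36 = 0.512 mA.

I_D = 0.512 mA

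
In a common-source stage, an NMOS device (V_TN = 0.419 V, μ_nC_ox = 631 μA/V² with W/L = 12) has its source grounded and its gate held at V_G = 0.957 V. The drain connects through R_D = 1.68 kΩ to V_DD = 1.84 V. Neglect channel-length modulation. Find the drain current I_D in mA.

V_GS = V_G = 0.957 V, so V_ov = 0.957 − 0.419 = 0.538 V.
k_n = μ_nC_ox · (W/L) = 7.572 mA/V².
Assume saturation: I_D = ½ k_n V_ov² = 0.5 × 7.572 × 0.538² = 1.1 mA, giving V_DS = V_DD − I_D R_D = 1.84 − 1.1 × 1.68 = -0.001 V.
But -0.001 V < V_ov = 0.538 V, so the device is actually in triode.
In triode I_D = k_n[V_ov V_DS − ½ V_DS²] and I_D = (V_DD − V_DS)/R_D. Equating: 6.36 V_DS² − 7.844 V_DS + 1.84 = 0, giving V_DS = 0.315 V (the root below V_ov).
I_D = (1.84 − 0.315) / 1.68 = 0.908 mA.

I_D = 0.908 mA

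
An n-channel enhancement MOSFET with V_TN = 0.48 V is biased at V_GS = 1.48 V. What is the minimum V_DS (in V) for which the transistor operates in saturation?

The boundary between triode and saturation is V_DS = V_GS − V_TN = V_ov.
V_ov = 1.48 − 0.48 = 1 V.

V_DS,sat = 1.00 V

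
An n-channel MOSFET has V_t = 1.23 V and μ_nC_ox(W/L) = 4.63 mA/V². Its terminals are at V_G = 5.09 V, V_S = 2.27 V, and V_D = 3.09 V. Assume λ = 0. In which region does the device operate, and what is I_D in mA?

V_GS = V_G − V_S = 5.09 − 2.27 = 2.82 V; V_DS = V_D − V_S = 3.09 − 2.27 = 0.82 V.
V_ov = V_GS − V_t = 2.82 − 1.23 = 1.59 V.
Since V_DS = 0.82 V < V_ov = 1.59 V, the device is in the triode region.
I_D = k_n [V_ov · V_DS − ½ V_DS²] = 4.63 × [1.59 × 0.82 − 0.5 × 0.82²] = 4.48 mA.

Triode; I_D = 4.48 mA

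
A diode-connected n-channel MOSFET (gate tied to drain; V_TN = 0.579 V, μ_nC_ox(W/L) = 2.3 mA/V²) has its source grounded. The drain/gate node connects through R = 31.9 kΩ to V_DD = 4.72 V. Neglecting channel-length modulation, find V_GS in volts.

With gate tied to drain, V_GS = V_DS ≥ V_GS − V_TN, so the device is in saturation.
KCL at the drain: ½ k_n (V_GS − V_TN)² = (V_DD − V_GS)/R.
Let x = V_GS − 0.579. Then 36.7 x² + x − 4.141 = 0, giving x = 0.323 V (positive root), so V_GS = 0.902 V.
I_D = (V_DD − V_GS)/R = (4.72 − 0.902) / 31.9 = 0.12 mA.

V_GS = 0.902 V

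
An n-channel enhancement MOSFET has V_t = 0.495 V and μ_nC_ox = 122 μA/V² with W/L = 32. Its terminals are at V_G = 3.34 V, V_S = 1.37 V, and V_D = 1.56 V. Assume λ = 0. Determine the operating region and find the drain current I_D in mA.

Triode; I_D = 1.02 mA

V_GS = V_G − V_S = 3.34 − 1.37 = 1.97 V; V_DS = V_D − V_S = 1.56 − 1.37 = 0.19 V.
k_n = μ_nC_ox · (W/L) = 3.904 mA/V².
V_ov = V_GS − V_t = 1.97 − 0.495 = 1.47 V.
Since V_DS = 0.19 V < V_ov = 1.47 V, the device is in the triode region.
I_D = k_n [V_ov · V_DS − ½ V_DS²] = 3.904 × [1.47 × 0.19 − 0.5 × 0.19²] = 1.02 mA.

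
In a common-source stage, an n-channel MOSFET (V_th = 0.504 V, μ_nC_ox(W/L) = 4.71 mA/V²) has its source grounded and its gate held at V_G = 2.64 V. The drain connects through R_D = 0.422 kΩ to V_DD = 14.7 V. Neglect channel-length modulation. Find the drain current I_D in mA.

V_GS = V_G = 2.64 V, so V_ov = 2.64 − 0.504 = 2.14 V.
Assume saturation: I_D = ½ k_n V_ov² = 0.5 × 4.71 × 2.14² = 10.7 mA, giving V_DS = V_DD − I_D R_D = 14.7 − 10.7 × 0.422 = 10.2 V.
V_DS = 10.2 V ≥ V_ov = 2.14 V, confirming saturation.

I_D = 10.7 mA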